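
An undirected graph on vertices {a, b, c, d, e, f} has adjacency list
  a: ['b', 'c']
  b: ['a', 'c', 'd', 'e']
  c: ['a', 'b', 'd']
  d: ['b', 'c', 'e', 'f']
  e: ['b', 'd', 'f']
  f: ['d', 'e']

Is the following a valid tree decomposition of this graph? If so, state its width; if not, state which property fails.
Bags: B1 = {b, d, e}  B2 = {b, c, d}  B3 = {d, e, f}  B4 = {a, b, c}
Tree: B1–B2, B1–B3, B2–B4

Vertex coverage: the bags together contain {a, b, c, d, e, f}, the full vertex set. Edge coverage: each edge of G has both endpoints in at least one bag. Running intersection: for every vertex, the bags containing it form a connected subtree. All three properties hold, so this is a valid tree decomposition of width max|bag| − 1 = 2, and hence tw(G) ≤ 2.

Yes; width 2.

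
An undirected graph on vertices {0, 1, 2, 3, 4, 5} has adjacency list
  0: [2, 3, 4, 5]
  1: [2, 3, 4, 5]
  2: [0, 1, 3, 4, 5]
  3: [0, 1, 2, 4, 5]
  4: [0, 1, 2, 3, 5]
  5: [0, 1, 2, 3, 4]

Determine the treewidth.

4

A width-4 tree decomposition is:
Bags: B1 = {1, 2, 3, 4, 5}  B2 = {0, 2, 3, 4, 5}
Tree: B1–B2
Every bag has size at most 5, so the width is 5 − 1 = 4 and tw(G) ≤ 4. On the other hand G contains the 5-clique {0, 2, 3, 4, 5}. A clique must lie in a single bag of any decomposition, so no decomposition can have width below 4. Therefore the treewidth is 4.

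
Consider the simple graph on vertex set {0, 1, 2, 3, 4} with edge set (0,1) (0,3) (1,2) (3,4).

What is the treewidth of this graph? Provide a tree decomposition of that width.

Every bag has size at most 2, so the width is 2 − 1 = 1 and tw(G) ≤ 1. Since G has at least one edge (e.g. 4–3), it is not an edgeless graph, so tw(G) ≥ 1. The upper and lower bounds meet at 1, so that is the treewidth.

Treewidth 1.
One optimal decomposition is:
Bags: B1 = {3, 4}  B2 = {0, 3}  B3 = {0, 1}  B4 = {1, 2}
Tree: B1–B2, B2–B3, B3–B4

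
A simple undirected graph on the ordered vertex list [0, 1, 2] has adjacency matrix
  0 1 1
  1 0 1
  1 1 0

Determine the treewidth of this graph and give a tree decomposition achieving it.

Treewidth 2.
One optimal decomposition is:
Bags: B1 = {0, 1, 2}
Tree: (single bag)

With just one bag of size 3, the width is 3 − 1 = 2, so tw(G) ≤ 2. On the other hand G contains the 3-clique {0, 1, 2}. A clique must lie in a single bag of any decomposition, so no decomposition can have width below 2. Hence tw(G) = 2 exactly.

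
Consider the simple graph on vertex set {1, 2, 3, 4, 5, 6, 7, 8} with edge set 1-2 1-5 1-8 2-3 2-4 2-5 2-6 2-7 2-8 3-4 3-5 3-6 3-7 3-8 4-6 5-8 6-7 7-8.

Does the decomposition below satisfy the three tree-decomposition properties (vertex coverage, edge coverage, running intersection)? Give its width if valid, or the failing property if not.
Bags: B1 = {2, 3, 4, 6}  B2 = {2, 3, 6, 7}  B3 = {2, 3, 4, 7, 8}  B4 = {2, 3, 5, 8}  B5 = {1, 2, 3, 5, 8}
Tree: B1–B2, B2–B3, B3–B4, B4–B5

A tree decomposition must satisfy three properties: every vertex lies in some bag; for every edge, both endpoints lie together in some bag; and for every vertex, the bags containing it form a connected subtree. Here bags containing vertex 4 are not connected in the tree, so the decomposition is invalid.

No — bags containing vertex 4 are not connected in the tree.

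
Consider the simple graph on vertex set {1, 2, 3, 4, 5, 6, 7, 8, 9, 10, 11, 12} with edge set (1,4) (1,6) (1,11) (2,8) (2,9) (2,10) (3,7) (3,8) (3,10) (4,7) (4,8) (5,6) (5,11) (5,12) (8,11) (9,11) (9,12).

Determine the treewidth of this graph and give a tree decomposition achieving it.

Treewidth 3.
Bags: B1 = {2, 3, 7, 10}  B2 = {2, 3, 7, 8}  B3 = {2, 4, 7, 8}  B4 = {2, 4, 8, 9}  B5 = {4, 8, 9, 11}  B6 = {1, 4, 9, 11}  B7 = {1, 9, 11, 12}  B8 = {1, 5, 11, 12}  B9 = {1, 5, 6, 12}
Tree: B1–B2, B2–B3, B3–B4, B4–B5, B5–B6, B6–B7, B7–B8, B8–B9

Each bag holds 4 vertices, so the decomposition has width 3, which upper-bounds the treewidth. For the lower bound: the 4 vertex sets {3,7,10}, {2}, {8}, {1,4,9,11} are disjoint, each induces a connected subgraph, and every pair is joined by at least one edge of G. Contracting each set to a single vertex therefore yields K_{4} as a minor, and since treewidth is minor-monotone, tw(G) ≥ tw(K_{4}) = 3. Combining the bounds, tw(G) = 3.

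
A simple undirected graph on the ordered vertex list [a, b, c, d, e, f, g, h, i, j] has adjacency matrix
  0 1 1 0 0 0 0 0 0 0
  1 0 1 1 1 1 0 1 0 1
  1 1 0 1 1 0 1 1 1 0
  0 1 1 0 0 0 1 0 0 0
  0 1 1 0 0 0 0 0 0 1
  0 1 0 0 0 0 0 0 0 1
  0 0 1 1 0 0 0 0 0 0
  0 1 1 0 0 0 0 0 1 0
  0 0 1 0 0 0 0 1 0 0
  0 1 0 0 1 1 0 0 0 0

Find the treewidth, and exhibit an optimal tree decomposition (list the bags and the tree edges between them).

Treewidth 2.
One optimal decomposition is:
Bags: B1 = {b, c, e}  B2 = {b, c, d}  B3 = {b, e, j}  B4 = {b, f, j}  B5 = {c, d, g}  B6 = {a, b, c}  B7 = {b, c, h}  B8 = {c, h, i}
Tree: B1–B2, B1–B3, B3–B4, B2–B5, B2–B6, B6–B7, B7–B8

Every bag has size at most 3, so the width is 3 − 1 = 2 and tw(G) ≤ 2. For the lower bound, the 3 vertices {c, d, g} are pairwise adjacent, and any tree decomposition puts a clique entirely inside one bag — forcing width ≥ 2. Therefore the treewidth is 2.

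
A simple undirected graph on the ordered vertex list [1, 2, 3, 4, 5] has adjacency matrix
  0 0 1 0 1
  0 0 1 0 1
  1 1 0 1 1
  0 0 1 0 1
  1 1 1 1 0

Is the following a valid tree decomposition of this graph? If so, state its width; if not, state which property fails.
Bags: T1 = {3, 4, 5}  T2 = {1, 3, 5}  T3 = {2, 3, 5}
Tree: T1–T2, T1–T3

Checking the three conditions: (i) the bags cover all of {1, 2, 3, 4, 5}; (ii) for each edge, some bag contains both endpoints; (iii) the bags containing any fixed vertex form a subtree. All hold, so the decomposition is valid with width 3 − 1 = 2.

Yes; width 2.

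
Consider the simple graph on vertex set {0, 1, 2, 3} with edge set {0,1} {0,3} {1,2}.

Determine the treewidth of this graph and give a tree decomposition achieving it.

Treewidth 1.
One such decomposition:
Bags: B1 = {0, 3}  B2 = {0, 1}  B3 = {1, 2}
Tree: B1–B2, B2–B3

Every bag has size at most 2, so the width is 2 − 1 = 1 and tw(G) ≤ 1. Since G has at least one edge (e.g. 3–0), it is not an edgeless graph, so tw(G) ≥ 1. Combining the bounds, tw(G) = 1.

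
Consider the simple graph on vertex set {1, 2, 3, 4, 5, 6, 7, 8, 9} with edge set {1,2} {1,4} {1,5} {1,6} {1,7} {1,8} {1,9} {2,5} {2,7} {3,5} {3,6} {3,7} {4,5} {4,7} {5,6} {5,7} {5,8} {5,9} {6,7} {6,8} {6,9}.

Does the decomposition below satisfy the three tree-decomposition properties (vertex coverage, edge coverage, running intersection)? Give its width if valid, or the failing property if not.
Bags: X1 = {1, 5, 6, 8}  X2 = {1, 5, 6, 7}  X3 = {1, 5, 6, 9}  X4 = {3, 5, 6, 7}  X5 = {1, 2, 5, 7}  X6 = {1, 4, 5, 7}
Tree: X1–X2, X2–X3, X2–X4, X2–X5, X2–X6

Checking the three conditions: (i) the bags cover all of {1, 2, 3, 4, 5, 6, 7, 8, 9}; (ii) for each edge, some bag contains both endpoints; (iii) the bags containing any fixed vertex form a subtree. All hold, so the decomposition is valid with width 4 − 1 = 3.

Yes; width 3.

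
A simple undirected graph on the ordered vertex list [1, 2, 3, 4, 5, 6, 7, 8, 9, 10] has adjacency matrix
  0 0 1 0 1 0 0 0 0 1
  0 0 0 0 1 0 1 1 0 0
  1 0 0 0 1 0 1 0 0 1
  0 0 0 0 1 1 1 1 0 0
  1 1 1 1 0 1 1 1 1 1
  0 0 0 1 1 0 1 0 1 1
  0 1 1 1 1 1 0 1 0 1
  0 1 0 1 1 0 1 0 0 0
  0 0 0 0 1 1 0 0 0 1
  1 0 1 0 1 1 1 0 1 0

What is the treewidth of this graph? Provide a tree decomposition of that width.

Treewidth 3.
Bags: B1 = {5, 6, 7, 10}  B2 = {4, 5, 6, 7}  B3 = {5, 6, 9, 10}  B4 = {4, 5, 7, 8}  B5 = {3, 5, 7, 10}  B6 = {1, 3, 5, 10}  B7 = {2, 5, 7, 8}
Tree: B1–B2, B1–B3, B2–B4, B1–B5, B5–B6, B4–B7

Each bag holds 4 vertices, so the decomposition has width 3, which upper-bounds the treewidth. Conversely, {1, 3, 5, 10} is a clique of size 4, and the vertices of any clique must share a bag in every tree decomposition; so some bag has ≥ 4 vertices and tw(G) ≥ 3. Therefore the treewidth is 3.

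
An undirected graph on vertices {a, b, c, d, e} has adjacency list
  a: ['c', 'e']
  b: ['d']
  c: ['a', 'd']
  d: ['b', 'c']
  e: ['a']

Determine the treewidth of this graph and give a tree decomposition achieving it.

Each bag holds 2 vertices, so the decomposition has width 1, which upper-bounds the treewidth. Any graph with an edge has treewidth ≥ 1, and G has the edge b–d. Therefore the treewidth is 1.

Treewidth 1.
Bags: B1 = {b, d}  B2 = {c, d}  B3 = {a, c}  B4 = {a, e}
Tree: B1–B2, B2–B3, B3–B4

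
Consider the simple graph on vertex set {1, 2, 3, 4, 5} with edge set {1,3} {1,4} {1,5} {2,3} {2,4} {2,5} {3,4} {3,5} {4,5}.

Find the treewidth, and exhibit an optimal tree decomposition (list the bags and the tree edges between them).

Every bag has size at most 4, so the width is 4 − 1 = 3 and tw(G) ≤ 3. Conversely, {1, 3, 4, 5} is a clique of size 4, and the vertices of any clique must share a bag in every tree decomposition; so some bag has ≥ 4 vertices and tw(G) ≥ 3. Hence tw(G) = 3 exactly.

Treewidth 3.
One such decomposition:
Bags: B1 = {1, 3, 4, 5}  B2 = {2, 3, 4, 5}
Tree: B1–B2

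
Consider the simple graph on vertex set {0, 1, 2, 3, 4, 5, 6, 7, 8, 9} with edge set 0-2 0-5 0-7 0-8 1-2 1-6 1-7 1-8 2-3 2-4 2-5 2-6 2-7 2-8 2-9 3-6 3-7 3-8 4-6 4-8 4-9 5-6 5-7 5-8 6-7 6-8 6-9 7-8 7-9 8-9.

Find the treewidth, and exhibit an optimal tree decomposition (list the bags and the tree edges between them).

The largest bag has 5 vertices, giving width 4; this decomposition certifies tw(G) ≤ 4. For the lower bound, the 5 vertices {0, 2, 5, 7, 8} are pairwise adjacent, and any tree decomposition puts a clique entirely inside one bag — forcing width ≥ 4. Therefore the treewidth is 4.

Treewidth 4.
One such decomposition:
Bags: B1 = {1, 2, 6, 7, 8}  B2 = {2, 5, 6, 7, 8}  B3 = {2, 3, 6, 7, 8}  B4 = {2, 6, 7, 8, 9}  B5 = {0, 2, 5, 7, 8}  B6 = {2, 4, 6, 8, 9}
Tree: B1–B2, B1–B3, B2–B4, B2–B5, B4–B6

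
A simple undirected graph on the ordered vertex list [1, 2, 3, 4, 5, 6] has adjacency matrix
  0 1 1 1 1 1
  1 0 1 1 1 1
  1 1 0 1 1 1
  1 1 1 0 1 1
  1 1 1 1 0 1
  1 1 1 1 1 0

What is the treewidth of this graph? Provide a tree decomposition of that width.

A single bag containing all 6 vertices is trivially a valid decomposition of width 5. For the lower bound, the 6 vertices {1, 2, 3, 4, 5, 6} are pairwise adjacent, and any tree decomposition puts a clique entirely inside one bag — forcing width ≥ 5. Hence tw(G) = 5 exactly.

Treewidth 5.
One optimal decomposition is:
Bags: B1 = {1, 2, 3, 4, 5, 6}
Tree: (single bag)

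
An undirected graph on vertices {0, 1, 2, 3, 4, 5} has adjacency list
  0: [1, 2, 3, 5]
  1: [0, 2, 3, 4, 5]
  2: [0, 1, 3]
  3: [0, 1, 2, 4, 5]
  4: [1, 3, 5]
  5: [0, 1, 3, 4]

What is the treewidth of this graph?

3

A width-3 tree decomposition is:
Bags: B1 = {0, 1, 2, 3}  B2 = {0, 1, 3, 5}  B3 = {1, 3, 4, 5}
Tree: B1–B2, B2–B3
Every bag has size at most 4, so the width is 4 − 1 = 3 and tw(G) ≤ 3. For the lower bound, the 4 vertices {0, 1, 2, 3} are pairwise adjacent, and any tree decomposition puts a clique entirely inside one bag — forcing width ≥ 3. Hence tw(G) = 3 exactly.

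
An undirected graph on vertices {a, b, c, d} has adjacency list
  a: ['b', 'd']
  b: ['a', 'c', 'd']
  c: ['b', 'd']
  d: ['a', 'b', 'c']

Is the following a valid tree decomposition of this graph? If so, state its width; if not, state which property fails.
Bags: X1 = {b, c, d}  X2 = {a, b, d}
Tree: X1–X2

Yes; width 2.

Every vertex of G appears in some bag (union = {a, b, c, d}); every edge is covered by a bag; and for each vertex v the set of bags containing v is connected in the bag tree. The decomposition is therefore valid. The largest bag has 3 vertices, so the width is 2.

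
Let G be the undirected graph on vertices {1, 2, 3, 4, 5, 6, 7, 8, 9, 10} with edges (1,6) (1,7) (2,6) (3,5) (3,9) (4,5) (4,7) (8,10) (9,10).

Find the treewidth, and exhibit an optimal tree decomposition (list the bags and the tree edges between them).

The largest bag has 2 vertices, giving width 1; this decomposition certifies tw(G) ≤ 1. Since G has at least one edge (e.g. 8–10), it is not an edgeless graph, so tw(G) ≥ 1. Therefore the treewidth is 1.

Treewidth 1.
Bags: B1 = {8, 10}  B2 = {9, 10}  B3 = {3, 9}  B4 = {3, 5}  B5 = {4, 5}  B6 = {4, 7}  B7 = {1, 7}  B8 = {1, 6}  B9 = {2, 6}
Tree: B1–B2, B2–B3, B3–B4, B4–B5, B5–B6, B6–B7, B7–B8, B8–B9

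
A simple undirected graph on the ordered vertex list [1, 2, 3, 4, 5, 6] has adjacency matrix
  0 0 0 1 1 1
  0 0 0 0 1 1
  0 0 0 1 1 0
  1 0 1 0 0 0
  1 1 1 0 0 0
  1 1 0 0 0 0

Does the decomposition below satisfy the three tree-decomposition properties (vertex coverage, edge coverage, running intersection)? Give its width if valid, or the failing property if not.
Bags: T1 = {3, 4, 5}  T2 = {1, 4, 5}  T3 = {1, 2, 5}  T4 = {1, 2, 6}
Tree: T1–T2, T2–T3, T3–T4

Yes; width 2.

Checking the three conditions: (i) the bags cover all of {1, 2, 3, 4, 5, 6}; (ii) for each edge, some bag contains both endpoints; (iii) the bags containing any fixed vertex form a subtree. All hold, so the decomposition is valid with width 3 − 1 = 2.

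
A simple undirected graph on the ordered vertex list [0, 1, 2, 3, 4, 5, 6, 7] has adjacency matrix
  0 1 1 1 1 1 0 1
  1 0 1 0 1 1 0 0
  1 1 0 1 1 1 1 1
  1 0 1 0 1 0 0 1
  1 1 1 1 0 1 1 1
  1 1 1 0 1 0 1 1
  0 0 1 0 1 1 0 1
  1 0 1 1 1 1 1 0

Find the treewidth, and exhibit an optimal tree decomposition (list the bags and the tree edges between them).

Each bag holds 5 vertices, so the decomposition has width 4, which upper-bounds the treewidth. Conversely, {0, 2, 3, 4, 7} is a clique of size 5, and the vertices of any clique must share a bag in every tree decomposition; so some bag has ≥ 5 vertices and tw(G) ≥ 4. Therefore the treewidth is 4.

Treewidth 4.
One optimal decomposition is:
Bags: B1 = {0, 2, 4, 5, 7}  B2 = {2, 4, 5, 6, 7}  B3 = {0, 2, 3, 4, 7}  B4 = {0, 1, 2, 4, 5}
Tree: B1–B2, B1–B3, B1–B4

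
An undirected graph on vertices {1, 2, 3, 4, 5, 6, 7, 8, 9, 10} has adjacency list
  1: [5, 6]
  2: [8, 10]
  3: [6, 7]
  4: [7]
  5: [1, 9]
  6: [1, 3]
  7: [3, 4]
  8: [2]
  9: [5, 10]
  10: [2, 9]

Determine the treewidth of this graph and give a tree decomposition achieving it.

Each bag holds 2 vertices, so the decomposition has width 1, which upper-bounds the treewidth. G has an edge, so its treewidth is at least 1. Hence tw(G) = 1 exactly.

Treewidth 1.
Bags: B1 = {4, 7}  B2 = {3, 7}  B3 = {3, 6}  B4 = {1, 6}  B5 = {1, 5}  B6 = {5, 9}  B7 = {9, 10}  B8 = {2, 10}  B9 = {2, 8}
Tree: B1–B2, B2–B3, B3–B4, B4–B5, B5–B6, B6–B7, B7–B8, B8–B9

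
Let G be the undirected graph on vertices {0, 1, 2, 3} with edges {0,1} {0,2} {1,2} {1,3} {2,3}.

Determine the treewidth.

A width-2 tree decomposition is:
Bags: B1 = {0, 1, 2}  B2 = {1, 2, 3}
Tree: B1–B2
Each bag holds 3 vertices, so the decomposition has width 2, which upper-bounds the treewidth. For the lower bound, the 3 vertices {0, 1, 2} are pairwise adjacent, and any tree decomposition puts a clique entirely inside one bag — forcing width ≥ 2. Therefore the treewidth is 2.

2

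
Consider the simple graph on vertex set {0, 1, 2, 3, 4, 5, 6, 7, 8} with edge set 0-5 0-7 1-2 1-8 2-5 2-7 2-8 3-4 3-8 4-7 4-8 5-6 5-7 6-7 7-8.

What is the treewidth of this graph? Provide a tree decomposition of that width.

Treewidth 2.
One optimal decomposition is:
Bags: B1 = {4, 7, 8}  B2 = {2, 7, 8}  B3 = {2, 5, 7}  B4 = {0, 5, 7}  B5 = {3, 4, 8}  B6 = {1, 2, 8}  B7 = {5, 6, 7}
Tree: B1–B2, B2–B3, B3–B4, B1–B5, B2–B6, B4–B7

The largest bag has 3 vertices, giving width 2; this decomposition certifies tw(G) ≤ 2. Conversely, {1, 2, 8} is a clique of size 3, and the vertices of any clique must share a bag in every tree decomposition; so some bag has ≥ 3 vertices and tw(G) ≥ 2. The upper and lower bounds meet at 2, so that is the treewidth.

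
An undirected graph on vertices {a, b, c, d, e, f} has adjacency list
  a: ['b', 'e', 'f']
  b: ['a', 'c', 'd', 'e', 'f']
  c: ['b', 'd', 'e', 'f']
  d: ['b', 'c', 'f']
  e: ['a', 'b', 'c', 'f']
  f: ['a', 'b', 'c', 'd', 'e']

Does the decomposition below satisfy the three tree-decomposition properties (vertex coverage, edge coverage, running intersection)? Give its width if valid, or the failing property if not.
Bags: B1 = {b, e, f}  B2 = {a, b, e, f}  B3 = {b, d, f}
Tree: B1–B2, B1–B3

A tree decomposition must satisfy three properties: every vertex lies in some bag; for every edge, both endpoints lie together in some bag; and for every vertex, the bags containing it form a connected subtree. Here vertex c appears in no bag, so the decomposition is invalid.

No — vertex c appears in no bag.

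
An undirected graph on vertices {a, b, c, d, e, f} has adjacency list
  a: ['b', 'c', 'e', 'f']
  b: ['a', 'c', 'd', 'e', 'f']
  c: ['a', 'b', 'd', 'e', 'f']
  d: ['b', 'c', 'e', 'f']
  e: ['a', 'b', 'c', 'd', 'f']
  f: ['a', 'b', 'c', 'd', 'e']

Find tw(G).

4

A width-4 tree decomposition is:
Bags: B1 = {b, c, d, e, f}  B2 = {a, b, c, e, f}
Tree: B1–B2
The largest bag has 5 vertices, giving width 4; this decomposition certifies tw(G) ≤ 4. For the lower bound, the 5 vertices {b, c, d, e, f} are pairwise adjacent, and any tree decomposition puts a clique entirely inside one bag — forcing width ≥ 4. Hence tw(G) = 4 exactly.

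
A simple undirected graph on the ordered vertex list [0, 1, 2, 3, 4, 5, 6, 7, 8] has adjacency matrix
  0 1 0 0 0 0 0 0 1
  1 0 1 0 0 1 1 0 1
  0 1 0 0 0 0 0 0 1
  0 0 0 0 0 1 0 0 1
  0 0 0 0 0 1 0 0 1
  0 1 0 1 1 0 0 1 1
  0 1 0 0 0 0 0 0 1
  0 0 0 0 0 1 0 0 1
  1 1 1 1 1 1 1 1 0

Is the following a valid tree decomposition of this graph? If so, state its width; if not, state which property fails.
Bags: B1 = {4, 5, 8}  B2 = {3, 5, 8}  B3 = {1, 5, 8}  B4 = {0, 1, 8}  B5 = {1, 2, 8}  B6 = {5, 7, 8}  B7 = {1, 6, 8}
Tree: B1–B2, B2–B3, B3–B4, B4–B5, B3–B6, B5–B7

Yes; width 2.

Every vertex of G appears in some bag (union = {0, 1, 2, 3, 4, 5, 6, 7, 8}); every edge is covered by a bag; and for each vertex v the set of bags containing v is connected in the bag tree. The decomposition is therefore valid. The largest bag has 3 vertices, so the width is 2.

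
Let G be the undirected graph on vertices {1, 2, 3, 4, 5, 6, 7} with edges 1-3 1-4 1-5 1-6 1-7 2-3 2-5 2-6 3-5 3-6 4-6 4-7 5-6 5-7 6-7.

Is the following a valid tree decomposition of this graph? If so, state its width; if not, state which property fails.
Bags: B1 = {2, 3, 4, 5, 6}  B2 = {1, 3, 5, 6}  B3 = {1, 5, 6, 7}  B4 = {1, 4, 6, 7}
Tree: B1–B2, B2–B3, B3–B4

No — bags containing vertex 4 are not connected in the tree.

A tree decomposition must satisfy three properties: every vertex lies in some bag; for every edge, both endpoints lie together in some bag; and for every vertex, the bags containing it form a connected subtree. Here bags containing vertex 4 are not connected in the tree, so the decomposition is invalid.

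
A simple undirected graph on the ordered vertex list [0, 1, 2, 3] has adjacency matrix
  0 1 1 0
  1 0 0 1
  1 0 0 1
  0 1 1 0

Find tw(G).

A width-2 tree decomposition is:
Bags: B1 = {0, 1, 3}  B2 = {0, 2, 3}
Tree: B1–B2
Every bag has size at most 3, so the width is 3 − 1 = 2 and tw(G) ≤ 2. For the lower bound, G contains the cycle 3–1–0–2–3, so G is not a forest; only forests have treewidth ≤ 1, hence tw(G) ≥ 2. Hence tw(G) = 2 exactly.

2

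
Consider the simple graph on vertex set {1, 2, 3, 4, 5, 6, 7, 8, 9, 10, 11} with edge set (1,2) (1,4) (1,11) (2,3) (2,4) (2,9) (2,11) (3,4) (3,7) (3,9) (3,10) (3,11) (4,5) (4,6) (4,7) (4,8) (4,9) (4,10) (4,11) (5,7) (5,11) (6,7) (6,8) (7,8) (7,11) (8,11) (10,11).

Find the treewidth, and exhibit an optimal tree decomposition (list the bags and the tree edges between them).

Treewidth 3.
Bags: B1 = {4, 6, 7, 8}  B2 = {4, 7, 8, 11}  B3 = {3, 4, 7, 11}  B4 = {2, 3, 4, 11}  B5 = {3, 4, 10, 11}  B6 = {2, 3, 4, 9}  B7 = {4, 5, 7, 11}  B8 = {1, 2, 4, 11}
Tree: B1–B2, B2–B3, B3–B4, B3–B5, B4–B6, B2–B7, B4–B8

The largest bag has 4 vertices, giving width 3; this decomposition certifies tw(G) ≤ 3. For the lower bound, the 4 vertices {2, 3, 4, 9} are pairwise adjacent, and any tree decomposition puts a clique entirely inside one bag — forcing width ≥ 3. Hence tw(G) = 3 exactly.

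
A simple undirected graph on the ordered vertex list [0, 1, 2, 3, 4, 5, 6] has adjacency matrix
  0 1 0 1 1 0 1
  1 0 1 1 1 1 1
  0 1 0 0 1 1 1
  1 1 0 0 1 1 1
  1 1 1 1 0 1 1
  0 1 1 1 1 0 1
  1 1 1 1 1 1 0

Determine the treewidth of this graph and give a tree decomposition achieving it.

Each bag holds 5 vertices, so the decomposition has width 4, which upper-bounds the treewidth. On the other hand G contains the 5-clique {1, 2, 4, 5, 6}. A clique must lie in a single bag of any decomposition, so no decomposition can have width below 4. Hence tw(G) = 4 exactly.

Treewidth 4.
One such decomposition:
Bags: B1 = {1, 3, 4, 5, 6}  B2 = {0, 1, 3, 4, 6}  B3 = {1, 2, 4, 5, 6}
Tree: B1–B2, B1–B3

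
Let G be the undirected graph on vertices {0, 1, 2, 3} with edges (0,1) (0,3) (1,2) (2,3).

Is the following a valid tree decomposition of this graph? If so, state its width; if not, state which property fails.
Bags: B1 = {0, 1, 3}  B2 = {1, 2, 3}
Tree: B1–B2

Yes; width 2.

Vertex coverage: the bags together contain {0, 1, 2, 3}, the full vertex set. Edge coverage: each edge of G has both endpoints in at least one bag. Running intersection: for every vertex, the bags containing it form a connected subtree. All three properties hold, so this is a valid tree decomposition of width max|bag| − 1 = 2, and hence tw(G) ≤ 2.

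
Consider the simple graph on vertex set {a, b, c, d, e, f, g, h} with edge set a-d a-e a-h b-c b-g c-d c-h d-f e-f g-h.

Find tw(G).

A width-2 tree decomposition is:
Bags: B1 = {b, c, g}  B2 = {c, g, h}  B3 = {c, d, h}  B4 = {a, d, h}  B5 = {a, d, f}  B6 = {a, e, f}
Tree: B1–B2, B2–B3, B3–B4, B4–B5, B5–B6
The largest bag has 3 vertices, giving width 2; this decomposition certifies tw(G) ≤ 2. Since b–g–h–c–b is a cycle in G, G is not acyclic. Forests are exactly the graphs of treewidth ≤ 1, so tw(G) ≥ 2. Therefore the treewidth is 2.

2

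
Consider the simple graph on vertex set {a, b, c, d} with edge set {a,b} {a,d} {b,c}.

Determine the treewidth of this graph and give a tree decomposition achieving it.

Treewidth 1.
Bags: B1 = {b, c}  B2 = {a, b}  B3 = {a, d}
Tree: B1–B2, B2–B3

The largest bag has 2 vertices, giving width 1; this decomposition certifies tw(G) ≤ 1. Since G has at least one edge (e.g. b–c), it is not an edgeless graph, so tw(G) ≥ 1. The upper and lower bounds meet at 1, so that is the treewidth.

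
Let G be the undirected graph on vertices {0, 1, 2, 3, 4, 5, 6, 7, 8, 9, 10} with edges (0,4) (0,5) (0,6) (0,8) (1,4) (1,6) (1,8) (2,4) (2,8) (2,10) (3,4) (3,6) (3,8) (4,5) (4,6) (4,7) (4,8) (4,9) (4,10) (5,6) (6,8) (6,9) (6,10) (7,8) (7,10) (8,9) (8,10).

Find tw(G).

A width-3 tree decomposition is:
Bags: B1 = {4, 6, 8, 9}  B2 = {3, 4, 6, 8}  B3 = {1, 4, 6, 8}  B4 = {0, 4, 6, 8}  B5 = {4, 6, 8, 10}  B6 = {4, 7, 8, 10}  B7 = {0, 4, 5, 6}  B8 = {2, 4, 8, 10}
Tree: B1–B2, B2–B3, B2–B4, B4–B5, B5–B6, B4–B7, B6–B8
Each bag holds 4 vertices, so the decomposition has width 3, which upper-bounds the treewidth. For the lower bound, the 4 vertices {2, 4, 8, 10} are pairwise adjacent, and any tree decomposition puts a clique entirely inside one bag — forcing width ≥ 3. The upper and lower bounds meet at 3, so that is the treewidth.

3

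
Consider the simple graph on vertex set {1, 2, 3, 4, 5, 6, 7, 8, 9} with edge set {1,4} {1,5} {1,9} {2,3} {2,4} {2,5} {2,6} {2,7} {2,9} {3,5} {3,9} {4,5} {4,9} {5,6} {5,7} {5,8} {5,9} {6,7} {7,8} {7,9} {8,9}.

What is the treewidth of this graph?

A width-3 tree decomposition is:
Bags: B1 = {2, 5, 7, 9}  B2 = {5, 7, 8, 9}  B3 = {2, 4, 5, 9}  B4 = {2, 5, 6, 7}  B5 = {2, 3, 5, 9}  B6 = {1, 4, 5, 9}
Tree: B1–B2, B1–B3, B1–B4, B1–B5, B3–B6
The largest bag has 4 vertices, giving width 3; this decomposition certifies tw(G) ≤ 3. Conversely, {5, 7, 8, 9} is a clique of size 4, and the vertices of any clique must share a bag in every tree decomposition; so some bag has ≥ 4 vertices and tw(G) ≥ 3. Hence tw(G) = 3 exactly.

3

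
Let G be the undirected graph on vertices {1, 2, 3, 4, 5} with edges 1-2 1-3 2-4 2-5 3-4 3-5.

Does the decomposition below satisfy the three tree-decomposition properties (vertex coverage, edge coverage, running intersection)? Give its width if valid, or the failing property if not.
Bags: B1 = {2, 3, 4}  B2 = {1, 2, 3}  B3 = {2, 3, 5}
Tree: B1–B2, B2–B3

Yes; width 2.

Vertex coverage: the bags together contain {1, 2, 3, 4, 5}, the full vertex set. Edge coverage: each edge of G has both endpoints in at least one bag. Running intersection: for every vertex, the bags containing it form a connected subtree. All three properties hold, so this is a valid tree decomposition of width max|bag| − 1 = 2, and hence tw(G) ≤ 2.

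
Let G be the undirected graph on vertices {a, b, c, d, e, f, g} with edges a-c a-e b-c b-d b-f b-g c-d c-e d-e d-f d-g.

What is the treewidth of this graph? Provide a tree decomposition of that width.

Each bag holds 3 vertices, so the decomposition has width 2, which upper-bounds the treewidth. On the other hand G contains the 3-clique {c, d, e}. A clique must lie in a single bag of any decomposition, so no decomposition can have width below 2. The upper and lower bounds meet at 2, so that is the treewidth.

Treewidth 2.
One optimal decomposition is:
Bags: B1 = {b, c, d}  B2 = {b, d, g}  B3 = {b, d, f}  B4 = {c, d, e}  B5 = {a, c, e}
Tree: B1–B2, B2–B3, B1–B4, B4–B5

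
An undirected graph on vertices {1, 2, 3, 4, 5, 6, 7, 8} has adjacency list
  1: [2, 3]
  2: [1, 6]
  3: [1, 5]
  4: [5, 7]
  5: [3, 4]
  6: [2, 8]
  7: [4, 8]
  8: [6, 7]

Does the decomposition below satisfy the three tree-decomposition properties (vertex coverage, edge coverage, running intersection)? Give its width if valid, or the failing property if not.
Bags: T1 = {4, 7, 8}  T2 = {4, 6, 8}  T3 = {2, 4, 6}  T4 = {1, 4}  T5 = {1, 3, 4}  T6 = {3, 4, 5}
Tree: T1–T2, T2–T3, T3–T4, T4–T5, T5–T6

A tree decomposition must satisfy three properties: every vertex lies in some bag; for every edge, both endpoints lie together in some bag; and for every vertex, the bags containing it form a connected subtree. Here edge (2,1) lies in no bag, so the decomposition is invalid.

No — edge (2,1) lies in no bag.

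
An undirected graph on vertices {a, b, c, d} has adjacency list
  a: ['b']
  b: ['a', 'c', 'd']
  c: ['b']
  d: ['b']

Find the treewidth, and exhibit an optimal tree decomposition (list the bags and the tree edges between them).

Every bag has size at most 2, so the width is 2 − 1 = 1 and tw(G) ≤ 1. Since G has at least one edge (e.g. b–d), it is not an edgeless graph, so tw(G) ≥ 1. Hence tw(G) = 1 exactly.

Treewidth 1.
Bags: B1 = {b, d}  B2 = {a, b}  B3 = {b, c}
Tree: B1–B2, B1–B3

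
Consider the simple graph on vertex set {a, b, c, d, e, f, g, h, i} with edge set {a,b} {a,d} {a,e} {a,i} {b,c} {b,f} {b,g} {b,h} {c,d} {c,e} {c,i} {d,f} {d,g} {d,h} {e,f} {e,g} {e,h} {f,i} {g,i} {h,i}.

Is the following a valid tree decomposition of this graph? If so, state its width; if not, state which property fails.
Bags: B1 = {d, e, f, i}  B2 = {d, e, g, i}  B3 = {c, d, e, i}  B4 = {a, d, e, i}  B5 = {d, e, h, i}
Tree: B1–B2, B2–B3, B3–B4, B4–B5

A tree decomposition must satisfy three properties: every vertex lies in some bag; for every edge, both endpoints lie together in some bag; and for every vertex, the bags containing it form a connected subtree. Here vertex b appears in no bag, so the decomposition is invalid.

No — vertex b appears in no bag.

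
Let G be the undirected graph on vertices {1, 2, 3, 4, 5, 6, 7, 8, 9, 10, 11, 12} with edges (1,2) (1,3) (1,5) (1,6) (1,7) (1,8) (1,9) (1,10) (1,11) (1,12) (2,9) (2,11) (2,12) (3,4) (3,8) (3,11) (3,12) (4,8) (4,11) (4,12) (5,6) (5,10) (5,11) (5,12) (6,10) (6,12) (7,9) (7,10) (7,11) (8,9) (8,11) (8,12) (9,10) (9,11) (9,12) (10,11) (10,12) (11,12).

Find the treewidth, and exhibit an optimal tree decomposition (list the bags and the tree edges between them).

Treewidth 4.
One optimal decomposition is:
Bags: B1 = {1, 8, 9, 11, 12}  B2 = {1, 9, 10, 11, 12}  B3 = {1, 2, 9, 11, 12}  B4 = {1, 5, 10, 11, 12}  B5 = {1, 7, 9, 10, 11}  B6 = {1, 3, 8, 11, 12}  B7 = {1, 5, 6, 10, 12}  B8 = {3, 4, 8, 11, 12}
Tree: B1–B2, B1–B3, B2–B4, B2–B5, B1–B6, B4–B7, B6–B8

Each bag holds 5 vertices, so the decomposition has width 4, which upper-bounds the treewidth. Conversely, {1, 8, 9, 11, 12} is a clique of size 5, and the vertices of any clique must share a bag in every tree decomposition; so some bag has ≥ 5 vertices and tw(G) ≥ 4. Combining the bounds, tw(G) = 4.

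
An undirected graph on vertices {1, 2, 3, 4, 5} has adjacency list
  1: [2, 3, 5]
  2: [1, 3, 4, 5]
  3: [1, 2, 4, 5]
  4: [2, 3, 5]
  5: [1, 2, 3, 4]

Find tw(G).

3

A width-3 tree decomposition is:
Bags: B1 = {1, 2, 3, 5}  B2 = {2, 3, 4, 5}
Tree: B1–B2
The largest bag has 4 vertices, giving width 3; this decomposition certifies tw(G) ≤ 3. For the lower bound, the 4 vertices {1, 2, 3, 5} are pairwise adjacent, and any tree decomposition puts a clique entirely inside one bag — forcing width ≥ 3. Hence tw(G) = 3 exactly.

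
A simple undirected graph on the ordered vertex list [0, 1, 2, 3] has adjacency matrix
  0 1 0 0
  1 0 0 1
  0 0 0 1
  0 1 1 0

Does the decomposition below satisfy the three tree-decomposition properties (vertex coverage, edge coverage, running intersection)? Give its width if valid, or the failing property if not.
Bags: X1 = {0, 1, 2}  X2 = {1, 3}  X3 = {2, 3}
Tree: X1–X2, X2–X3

No — bags containing vertex 2 are not connected in the tree.

A tree decomposition must satisfy three properties: every vertex lies in some bag; for every edge, both endpoints lie together in some bag; and for every vertex, the bags containing it form a connected subtree. Here bags containing vertex 2 are not connected in the tree, so the decomposition is invalid.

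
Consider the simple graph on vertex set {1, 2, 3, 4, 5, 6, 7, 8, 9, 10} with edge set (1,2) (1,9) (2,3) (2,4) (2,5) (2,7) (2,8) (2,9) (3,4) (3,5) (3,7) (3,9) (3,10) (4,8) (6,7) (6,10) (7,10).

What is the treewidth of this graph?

2

A width-2 tree decomposition is:
Bags: B1 = {2, 3, 7}  B2 = {2, 3, 4}  B3 = {2, 4, 8}  B4 = {3, 7, 10}  B5 = {2, 3, 9}  B6 = {6, 7, 10}  B7 = {1, 2, 9}  B8 = {2, 3, 5}
Tree: B1–B2, B2–B3, B1–B4, B1–B5, B4–B6, B5–B7, B5–B8
Each bag holds 3 vertices, so the decomposition has width 2, which upper-bounds the treewidth. For the lower bound, the 3 vertices {2, 4, 8} are pairwise adjacent, and any tree decomposition puts a clique entirely inside one bag — forcing width ≥ 2. Hence tw(G) = 2 exactly.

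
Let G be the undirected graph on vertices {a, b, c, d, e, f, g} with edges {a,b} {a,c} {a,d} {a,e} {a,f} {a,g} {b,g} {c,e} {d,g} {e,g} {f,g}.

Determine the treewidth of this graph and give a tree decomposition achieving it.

The largest bag has 3 vertices, giving width 2; this decomposition certifies tw(G) ≤ 2. On the other hand G contains the 3-clique {a, d, g}. A clique must lie in a single bag of any decomposition, so no decomposition can have width below 2. Combining the bounds, tw(G) = 2.

Treewidth 2.
One such decomposition:
Bags: B1 = {a, d, g}  B2 = {a, e, g}  B3 = {a, f, g}  B4 = {a, b, g}  B5 = {a, c, e}
Tree: B1–B2, B2–B3, B1–B4, B2–B5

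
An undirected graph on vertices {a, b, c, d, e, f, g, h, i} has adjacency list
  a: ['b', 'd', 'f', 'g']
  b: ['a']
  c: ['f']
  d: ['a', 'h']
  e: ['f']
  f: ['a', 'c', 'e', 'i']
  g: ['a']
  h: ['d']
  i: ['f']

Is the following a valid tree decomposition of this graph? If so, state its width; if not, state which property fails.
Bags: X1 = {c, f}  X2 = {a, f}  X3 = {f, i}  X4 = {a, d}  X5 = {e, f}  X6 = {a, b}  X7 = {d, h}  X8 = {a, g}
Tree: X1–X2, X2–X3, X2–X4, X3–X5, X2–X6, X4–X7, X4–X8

Every vertex of G appears in some bag (union = {a, b, c, d, e, f, g, h, i}); every edge is covered by a bag; and for each vertex v the set of bags containing v is connected in the bag tree. The decomposition is therefore valid. The largest bag has 2 vertices, so the width is 1.

Yes; width 1.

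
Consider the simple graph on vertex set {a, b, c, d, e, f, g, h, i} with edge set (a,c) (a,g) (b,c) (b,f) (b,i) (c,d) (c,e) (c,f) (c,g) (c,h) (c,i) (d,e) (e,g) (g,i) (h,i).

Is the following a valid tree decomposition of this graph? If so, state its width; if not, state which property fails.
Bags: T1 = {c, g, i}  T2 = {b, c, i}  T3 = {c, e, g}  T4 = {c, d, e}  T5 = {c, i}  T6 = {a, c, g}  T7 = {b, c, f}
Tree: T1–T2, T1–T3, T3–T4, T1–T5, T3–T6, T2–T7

No — vertex h appears in no bag.

A tree decomposition must satisfy three properties: every vertex lies in some bag; for every edge, both endpoints lie together in some bag; and for every vertex, the bags containing it form a connected subtree. Here vertex h appears in no bag, so the decomposition is invalid.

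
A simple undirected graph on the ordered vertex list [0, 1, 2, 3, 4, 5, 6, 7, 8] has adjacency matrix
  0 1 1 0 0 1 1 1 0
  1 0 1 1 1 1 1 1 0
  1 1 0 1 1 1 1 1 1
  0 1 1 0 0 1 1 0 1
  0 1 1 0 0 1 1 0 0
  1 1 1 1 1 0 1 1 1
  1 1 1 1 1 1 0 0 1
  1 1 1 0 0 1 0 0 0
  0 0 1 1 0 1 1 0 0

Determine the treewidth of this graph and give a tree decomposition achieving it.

Treewidth 4.
One such decomposition:
Bags: B1 = {2, 3, 5, 6, 8}  B2 = {1, 2, 3, 5, 6}  B3 = {0, 1, 2, 5, 6}  B4 = {1, 2, 4, 5, 6}  B5 = {0, 1, 2, 5, 7}
Tree: B1–B2, B2–B3, B3–B4, B3–B5

Every bag has size at most 5, so the width is 5 − 1 = 4 and tw(G) ≤ 4. Conversely, {2, 3, 5, 6, 8} is a clique of size 5, and the vertices of any clique must share a bag in every tree decomposition; so some bag has ≥ 5 vertices and tw(G) ≥ 4. The upper and lower bounds meet at 4, so that is the treewidth.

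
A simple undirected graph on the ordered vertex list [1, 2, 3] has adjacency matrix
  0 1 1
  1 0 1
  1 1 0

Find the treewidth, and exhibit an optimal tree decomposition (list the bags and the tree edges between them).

With just one bag of size 3, the width is 3 − 1 = 2, so tw(G) ≤ 2. Conversely, {1, 2, 3} is a clique of size 3, and the vertices of any clique must share a bag in every tree decomposition; so some bag has ≥ 3 vertices and tw(G) ≥ 2. The upper and lower bounds meet at 2, so that is the treewidth.

Treewidth 2.
One such decomposition:
Bags: B1 = {1, 2, 3}
Tree: (single bag)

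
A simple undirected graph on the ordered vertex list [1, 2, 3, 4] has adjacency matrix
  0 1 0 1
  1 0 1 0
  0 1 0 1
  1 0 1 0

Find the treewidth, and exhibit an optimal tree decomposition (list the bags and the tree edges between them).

Every bag has size at most 3, so the width is 3 − 1 = 2 and tw(G) ≤ 2. For the lower bound, G contains the cycle 3–4–1–2–3, so G is not a forest; only forests have treewidth ≤ 1, hence tw(G) ≥ 2. Hence tw(G) = 2 exactly.

Treewidth 2.
One such decomposition:
Bags: B1 = {1, 3, 4}  B2 = {1, 2, 3}
Tree: B1–B2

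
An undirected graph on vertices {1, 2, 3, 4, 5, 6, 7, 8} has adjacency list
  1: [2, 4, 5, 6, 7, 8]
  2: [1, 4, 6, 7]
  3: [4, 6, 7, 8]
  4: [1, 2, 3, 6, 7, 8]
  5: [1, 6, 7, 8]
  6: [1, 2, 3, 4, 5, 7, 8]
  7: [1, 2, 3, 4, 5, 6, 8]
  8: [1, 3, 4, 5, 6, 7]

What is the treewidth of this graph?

4

A width-4 tree decomposition is:
Bags: B1 = {1, 4, 6, 7, 8}  B2 = {1, 5, 6, 7, 8}  B3 = {1, 2, 4, 6, 7}  B4 = {3, 4, 6, 7, 8}
Tree: B1–B2, B1–B3, B1–B4
Every bag has size at most 5, so the width is 5 − 1 = 4 and tw(G) ≤ 4. Conversely, {1, 4, 6, 7, 8} is a clique of size 5, and the vertices of any clique must share a bag in every tree decomposition; so some bag has ≥ 5 vertices and tw(G) ≥ 4. The upper and lower bounds meet at 4, so that is the treewidth.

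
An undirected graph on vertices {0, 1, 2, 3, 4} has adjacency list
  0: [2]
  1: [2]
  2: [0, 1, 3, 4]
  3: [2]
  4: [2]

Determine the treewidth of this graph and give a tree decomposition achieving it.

Each bag holds 2 vertices, so the decomposition has width 1, which upper-bounds the treewidth. G has an edge, so its treewidth is at least 1. Hence tw(G) = 1 exactly.

Treewidth 1.
Bags: B1 = {2, 3}  B2 = {0, 2}  B3 = {2, 4}  B4 = {1, 2}
Tree: B1–B2, B2–B3, B2–B4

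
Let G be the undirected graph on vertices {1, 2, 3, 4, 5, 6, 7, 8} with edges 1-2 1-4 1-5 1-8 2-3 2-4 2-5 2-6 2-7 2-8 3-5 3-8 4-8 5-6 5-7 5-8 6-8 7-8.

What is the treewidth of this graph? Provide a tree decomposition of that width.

Each bag holds 4 vertices, so the decomposition has width 3, which upper-bounds the treewidth. Conversely, {1, 2, 4, 8} is a clique of size 4, and the vertices of any clique must share a bag in every tree decomposition; so some bag has ≥ 4 vertices and tw(G) ≥ 3. Combining the bounds, tw(G) = 3.

Treewidth 3.
Bags: B1 = {1, 2, 4, 8}  B2 = {1, 2, 5, 8}  B3 = {2, 5, 6, 8}  B4 = {2, 3, 5, 8}  B5 = {2, 5, 7, 8}
Tree: B1–B2, B2–B3, B2–B4, B2–B5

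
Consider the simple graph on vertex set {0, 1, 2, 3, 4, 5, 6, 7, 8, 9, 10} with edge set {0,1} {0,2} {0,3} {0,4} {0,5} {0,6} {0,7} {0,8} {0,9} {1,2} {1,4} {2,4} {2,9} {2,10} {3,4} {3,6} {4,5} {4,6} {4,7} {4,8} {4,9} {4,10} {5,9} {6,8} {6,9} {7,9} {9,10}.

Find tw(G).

A width-3 tree decomposition is:
Bags: B1 = {0, 2, 4, 9}  B2 = {0, 4, 6, 9}  B3 = {0, 3, 4, 6}  B4 = {0, 4, 7, 9}  B5 = {0, 1, 2, 4}  B6 = {2, 4, 9, 10}  B7 = {0, 4, 6, 8}  B8 = {0, 4, 5, 9}
Tree: B1–B2, B2–B3, B2–B4, B1–B5, B1–B6, B3–B7, B2–B8
Every bag has size at most 4, so the width is 4 − 1 = 3 and tw(G) ≤ 3. On the other hand G contains the 4-clique {0, 4, 6, 8}. A clique must lie in a single bag of any decomposition, so no decomposition can have width below 3. Combining the bounds, tw(G) = 3.

3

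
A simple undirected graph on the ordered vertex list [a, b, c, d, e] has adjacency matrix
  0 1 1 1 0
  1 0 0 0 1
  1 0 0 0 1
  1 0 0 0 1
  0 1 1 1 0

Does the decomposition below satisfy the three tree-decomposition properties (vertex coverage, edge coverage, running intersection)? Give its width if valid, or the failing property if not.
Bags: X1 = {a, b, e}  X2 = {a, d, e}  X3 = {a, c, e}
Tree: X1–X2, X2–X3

Yes; width 2.

Vertex coverage: the bags together contain {a, b, c, d, e}, the full vertex set. Edge coverage: each edge of G has both endpoints in at least one bag. Running intersection: for every vertex, the bags containing it form a connected subtree. All three properties hold, so this is a valid tree decomposition of width max|bag| − 1 = 2, and hence tw(G) ≤ 2.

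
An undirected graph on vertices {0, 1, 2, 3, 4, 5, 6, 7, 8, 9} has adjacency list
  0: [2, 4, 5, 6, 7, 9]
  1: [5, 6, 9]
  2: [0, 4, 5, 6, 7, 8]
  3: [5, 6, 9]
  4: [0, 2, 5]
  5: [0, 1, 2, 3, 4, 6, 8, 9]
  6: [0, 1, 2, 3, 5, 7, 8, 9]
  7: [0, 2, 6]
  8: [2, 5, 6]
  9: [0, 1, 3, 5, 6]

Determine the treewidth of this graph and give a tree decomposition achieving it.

Treewidth 3.
One such decomposition:
Bags: B1 = {0, 5, 6, 9}  B2 = {1, 5, 6, 9}  B3 = {3, 5, 6, 9}  B4 = {0, 2, 5, 6}  B5 = {2, 5, 6, 8}  B6 = {0, 2, 6, 7}  B7 = {0, 2, 4, 5}
Tree: B1–B2, B2–B3, B1–B4, B4–B5, B4–B6, B4–B7

Every bag has size at most 4, so the width is 4 − 1 = 3 and tw(G) ≤ 3. On the other hand G contains the 4-clique {0, 2, 4, 5}. A clique must lie in a single bag of any decomposition, so no decomposition can have width below 3. Combining the bounds, tw(G) = 3.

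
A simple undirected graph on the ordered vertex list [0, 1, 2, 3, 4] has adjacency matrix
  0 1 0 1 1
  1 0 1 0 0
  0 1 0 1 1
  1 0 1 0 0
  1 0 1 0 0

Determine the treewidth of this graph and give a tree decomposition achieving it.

Each bag holds 3 vertices, so the decomposition has width 2, which upper-bounds the treewidth. The edges 3–0–4–2–3 form a cycle, so G is not a tree and its treewidth is at least 2. Hence tw(G) = 2 exactly.

Treewidth 2.
One optimal decomposition is:
Bags: B1 = {0, 2, 3}  B2 = {0, 2, 4}  B3 = {0, 1, 2}
Tree: B1–B2, B2–B3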